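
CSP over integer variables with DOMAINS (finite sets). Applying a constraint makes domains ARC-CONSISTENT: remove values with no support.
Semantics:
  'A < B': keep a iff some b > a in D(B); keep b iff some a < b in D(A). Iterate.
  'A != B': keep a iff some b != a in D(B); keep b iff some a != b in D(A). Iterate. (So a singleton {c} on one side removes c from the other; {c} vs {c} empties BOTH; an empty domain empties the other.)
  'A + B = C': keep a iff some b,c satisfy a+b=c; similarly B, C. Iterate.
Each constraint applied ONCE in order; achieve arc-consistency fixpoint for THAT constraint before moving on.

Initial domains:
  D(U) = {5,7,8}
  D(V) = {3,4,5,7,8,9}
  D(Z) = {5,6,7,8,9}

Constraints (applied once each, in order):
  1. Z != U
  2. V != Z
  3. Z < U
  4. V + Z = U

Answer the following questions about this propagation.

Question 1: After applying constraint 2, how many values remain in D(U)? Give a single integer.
Constraint 1 (Z != U) on D(Z)={5,6,7,8,9} D(U)={5,7,8}: no change
Constraint 2 (V != Z) on D(V)={3,4,5,7,8,9} D(Z)={5,6,7,8,9}: no change
So after constraint 2: D(U)={5,7,8}, size = 3

Answer: 3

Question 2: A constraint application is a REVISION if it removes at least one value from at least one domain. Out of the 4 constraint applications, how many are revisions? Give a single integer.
Constraint 1 (Z != U) on D(Z)={5,6,7,8,9} D(U)={5,7,8}: no change => not a revision
Constraint 2 (V != Z) on D(V)={3,4,5,7,8,9} D(Z)={5,6,7,8,9}: no change => not a revision
Constraint 3 (Z < U) on D(Z)={5,6,7,8,9} D(U)={5,7,8}: Z {5,6,7,8,9}->{5,6,7}; U {5,7,8}->{7,8} => REVISION
Constraint 4 (V + Z = U) on D(V)={3,4,5,7,8,9} D(Z)={5,6,7} D(U)={7,8}: V {3,4,5,7,8,9}->{3}; Z {5,6,7}->{5}; U {7,8}->{8} => REVISION
Total revisions = 2

Answer: 2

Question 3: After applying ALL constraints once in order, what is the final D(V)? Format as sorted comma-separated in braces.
Answer: {3}

Derivation:
Constraint 1 (Z != U) on D(Z)={5,6,7,8,9} D(U)={5,7,8}: no change
Constraint 2 (V != Z) on D(V)={3,4,5,7,8,9} D(Z)={5,6,7,8,9}: no change
Constraint 3 (Z < U) on D(Z)={5,6,7,8,9} D(U)={5,7,8}: Z {5,6,7,8,9}->{5,6,7}; U {5,7,8}->{7,8}
Constraint 4 (V + Z = U) on D(V)={3,4,5,7,8,9} D(Z)={5,6,7} D(U)={7,8}: V {3,4,5,7,8,9}->{3}; Z {5,6,7}->{5}; U {7,8}->{8}
So after all 4 constraints: D(V) = {3}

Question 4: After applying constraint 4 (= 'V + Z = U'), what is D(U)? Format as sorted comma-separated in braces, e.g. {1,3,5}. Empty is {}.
Answer: {8}

Derivation:
Constraint 1 (Z != U) on D(Z)={5,6,7,8,9} D(U)={5,7,8}: no change
Constraint 2 (V != Z) on D(V)={3,4,5,7,8,9} D(Z)={5,6,7,8,9}: no change
Constraint 3 (Z < U) on D(Z)={5,6,7,8,9} D(U)={5,7,8}: Z {5,6,7,8,9}->{5,6,7}; U {5,7,8}->{7,8}
Constraint 4 (V + Z = U) on D(V)={3,4,5,7,8,9} D(Z)={5,6,7} D(U)={7,8}: V {3,4,5,7,8,9}->{3}; Z {5,6,7}->{5}; U {7,8}->{8}
So after constraint 4: D(U) = {8}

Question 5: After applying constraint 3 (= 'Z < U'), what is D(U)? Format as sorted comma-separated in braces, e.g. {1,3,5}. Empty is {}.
Answer: {7,8}

Derivation:
Constraint 1 (Z != U) on D(Z)={5,6,7,8,9} D(U)={5,7,8}: no change
Constraint 2 (V != Z) on D(V)={3,4,5,7,8,9} D(Z)={5,6,7,8,9}: no change
Constraint 3 (Z < U) on D(Z)={5,6,7,8,9} D(U)={5,7,8}: Z {5,6,7,8,9}->{5,6,7}; U {5,7,8}->{7,8}
So after constraint 3: D(U) = {7,8}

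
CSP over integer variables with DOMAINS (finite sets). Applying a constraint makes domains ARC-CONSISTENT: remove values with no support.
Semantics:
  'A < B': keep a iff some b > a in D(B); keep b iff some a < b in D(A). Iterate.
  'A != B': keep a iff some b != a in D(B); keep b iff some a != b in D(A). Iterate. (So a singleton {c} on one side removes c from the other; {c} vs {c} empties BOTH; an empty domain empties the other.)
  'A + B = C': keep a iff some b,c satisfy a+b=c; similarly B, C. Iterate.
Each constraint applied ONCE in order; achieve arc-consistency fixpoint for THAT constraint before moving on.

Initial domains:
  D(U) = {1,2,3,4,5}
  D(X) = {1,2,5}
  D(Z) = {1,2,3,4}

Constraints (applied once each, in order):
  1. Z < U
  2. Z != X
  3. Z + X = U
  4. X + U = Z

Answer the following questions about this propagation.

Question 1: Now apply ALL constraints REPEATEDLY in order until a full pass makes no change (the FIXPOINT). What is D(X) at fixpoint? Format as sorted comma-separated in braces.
Answer: {}

Derivation:
pass 0 (initial): D(X)={1,2,5}
pass 1: U {1,2,3,4,5}->{2,3}; X {1,2,5}->{1,2}; Z {1,2,3,4}->{3,4}
pass 2: U {2,3}->{}; X {1,2}->{}; Z {3,4}->{}
pass 3: no change
Fixpoint after 3 passes: D(X) = {}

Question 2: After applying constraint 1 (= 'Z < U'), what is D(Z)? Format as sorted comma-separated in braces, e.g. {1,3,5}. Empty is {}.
Constraint 1 (Z < U) on D(Z)={1,2,3,4} D(U)={1,2,3,4,5}: U {1,2,3,4,5}->{2,3,4,5}
So after constraint 1: D(Z) = {1,2,3,4}

Answer: {1,2,3,4}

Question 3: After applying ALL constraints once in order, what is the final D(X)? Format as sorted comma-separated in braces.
Constraint 1 (Z < U) on D(Z)={1,2,3,4} D(U)={1,2,3,4,5}: U {1,2,3,4,5}->{2,3,4,5}
Constraint 2 (Z != X) on D(Z)={1,2,3,4} D(X)={1,2,5}: no change
Constraint 3 (Z + X = U) on D(Z)={1,2,3,4} D(X)={1,2,5} D(U)={2,3,4,5}: X {1,2,5}->{1,2}
Constraint 4 (X + U = Z) on D(X)={1,2} D(U)={2,3,4,5} D(Z)={1,2,3,4}: U {2,3,4,5}->{2,3}; Z {1,2,3,4}->{3,4}
So after all 4 constraints: D(X) = {1,2}

Answer: {1,2}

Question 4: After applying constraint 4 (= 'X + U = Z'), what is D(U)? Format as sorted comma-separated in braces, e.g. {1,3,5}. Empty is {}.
Constraint 1 (Z < U) on D(Z)={1,2,3,4} D(U)={1,2,3,4,5}: U {1,2,3,4,5}->{2,3,4,5}
Constraint 2 (Z != X) on D(Z)={1,2,3,4} D(X)={1,2,5}: no change
Constraint 3 (Z + X = U) on D(Z)={1,2,3,4} D(X)={1,2,5} D(U)={2,3,4,5}: X {1,2,5}->{1,2}
Constraint 4 (X + U = Z) on D(X)={1,2} D(U)={2,3,4,5} D(Z)={1,2,3,4}: U {2,3,4,5}->{2,3}; Z {1,2,3,4}->{3,4}
So after constraint 4: D(U) = {2,3}

Answer: {2,3}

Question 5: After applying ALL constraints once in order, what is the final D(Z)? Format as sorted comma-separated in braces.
Answer: {3,4}

Derivation:
Constraint 1 (Z < U) on D(Z)={1,2,3,4} D(U)={1,2,3,4,5}: U {1,2,3,4,5}->{2,3,4,5}
Constraint 2 (Z != X) on D(Z)={1,2,3,4} D(X)={1,2,5}: no change
Constraint 3 (Z + X = U) on D(Z)={1,2,3,4} D(X)={1,2,5} D(U)={2,3,4,5}: X {1,2,5}->{1,2}
Constraint 4 (X + U = Z) on D(X)={1,2} D(U)={2,3,4,5} D(Z)={1,2,3,4}: U {2,3,4,5}->{2,3}; Z {1,2,3,4}->{3,4}
So after all 4 constraints: D(Z) = {3,4}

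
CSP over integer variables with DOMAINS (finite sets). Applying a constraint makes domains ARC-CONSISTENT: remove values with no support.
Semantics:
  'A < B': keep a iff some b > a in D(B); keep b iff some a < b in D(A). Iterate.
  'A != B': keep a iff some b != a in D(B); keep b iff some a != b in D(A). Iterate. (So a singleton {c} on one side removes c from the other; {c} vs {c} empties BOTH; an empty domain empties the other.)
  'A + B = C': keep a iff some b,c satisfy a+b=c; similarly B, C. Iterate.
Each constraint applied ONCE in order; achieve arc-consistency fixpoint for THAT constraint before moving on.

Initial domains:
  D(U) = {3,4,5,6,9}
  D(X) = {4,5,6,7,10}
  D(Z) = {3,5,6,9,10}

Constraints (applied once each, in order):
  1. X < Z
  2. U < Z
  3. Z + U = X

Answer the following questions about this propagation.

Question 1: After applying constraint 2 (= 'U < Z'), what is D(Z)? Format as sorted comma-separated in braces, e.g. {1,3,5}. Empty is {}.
Constraint 1 (X < Z) on D(X)={4,5,6,7,10} D(Z)={3,5,6,9,10}: X {4,5,6,7,10}->{4,5,6,7}; Z {3,5,6,9,10}->{5,6,9,10}
Constraint 2 (U < Z) on D(U)={3,4,5,6,9} D(Z)={5,6,9,10}: no change
So after constraint 2: D(Z) = {5,6,9,10}

Answer: {5,6,9,10}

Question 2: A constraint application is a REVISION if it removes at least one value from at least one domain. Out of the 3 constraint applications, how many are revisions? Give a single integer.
Answer: 2

Derivation:
Constraint 1 (X < Z) on D(X)={4,5,6,7,10} D(Z)={3,5,6,9,10}: X {4,5,6,7,10}->{4,5,6,7}; Z {3,5,6,9,10}->{5,6,9,10} => REVISION
Constraint 2 (U < Z) on D(U)={3,4,5,6,9} D(Z)={5,6,9,10}: no change => not a revision
Constraint 3 (Z + U = X) on D(Z)={5,6,9,10} D(U)={3,4,5,6,9} D(X)={4,5,6,7}: Z {5,6,9,10}->{}; U {3,4,5,6,9}->{}; X {4,5,6,7}->{} => REVISION
Total revisions = 2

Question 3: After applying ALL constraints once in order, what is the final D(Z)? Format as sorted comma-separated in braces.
Constraint 1 (X < Z) on D(X)={4,5,6,7,10} D(Z)={3,5,6,9,10}: X {4,5,6,7,10}->{4,5,6,7}; Z {3,5,6,9,10}->{5,6,9,10}
Constraint 2 (U < Z) on D(U)={3,4,5,6,9} D(Z)={5,6,9,10}: no change
Constraint 3 (Z + U = X) on D(Z)={5,6,9,10} D(U)={3,4,5,6,9} D(X)={4,5,6,7}: Z {5,6,9,10}->{}; U {3,4,5,6,9}->{}; X {4,5,6,7}->{}
So after all 3 constraints: D(Z) = {}

Answer: {}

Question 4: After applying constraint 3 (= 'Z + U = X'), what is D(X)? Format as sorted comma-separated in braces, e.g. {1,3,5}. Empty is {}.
Constraint 1 (X < Z) on D(X)={4,5,6,7,10} D(Z)={3,5,6,9,10}: X {4,5,6,7,10}->{4,5,6,7}; Z {3,5,6,9,10}->{5,6,9,10}
Constraint 2 (U < Z) on D(U)={3,4,5,6,9} D(Z)={5,6,9,10}: no change
Constraint 3 (Z + U = X) on D(Z)={5,6,9,10} D(U)={3,4,5,6,9} D(X)={4,5,6,7}: Z {5,6,9,10}->{}; U {3,4,5,6,9}->{}; X {4,5,6,7}->{}
So after constraint 3: D(X) = {}

Answer: {}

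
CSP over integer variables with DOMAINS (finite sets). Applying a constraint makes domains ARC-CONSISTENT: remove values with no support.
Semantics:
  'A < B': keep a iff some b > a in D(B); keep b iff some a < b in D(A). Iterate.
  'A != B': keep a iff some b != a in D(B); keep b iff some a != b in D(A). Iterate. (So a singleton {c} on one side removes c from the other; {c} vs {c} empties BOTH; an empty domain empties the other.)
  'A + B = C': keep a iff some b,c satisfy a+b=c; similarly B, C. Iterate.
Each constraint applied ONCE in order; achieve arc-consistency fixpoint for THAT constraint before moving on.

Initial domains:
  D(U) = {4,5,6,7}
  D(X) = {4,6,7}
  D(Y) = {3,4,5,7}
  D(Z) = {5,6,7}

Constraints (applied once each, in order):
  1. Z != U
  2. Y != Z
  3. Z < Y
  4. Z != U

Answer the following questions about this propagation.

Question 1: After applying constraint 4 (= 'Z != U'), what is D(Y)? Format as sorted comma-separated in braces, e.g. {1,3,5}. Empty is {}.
Answer: {7}

Derivation:
Constraint 1 (Z != U) on D(Z)={5,6,7} D(U)={4,5,6,7}: no change
Constraint 2 (Y != Z) on D(Y)={3,4,5,7} D(Z)={5,6,7}: no change
Constraint 3 (Z < Y) on D(Z)={5,6,7} D(Y)={3,4,5,7}: Z {5,6,7}->{5,6}; Y {3,4,5,7}->{7}
Constraint 4 (Z != U) on D(Z)={5,6} D(U)={4,5,6,7}: no change
So after constraint 4: D(Y) = {7}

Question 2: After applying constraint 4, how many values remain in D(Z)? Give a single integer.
Answer: 2

Derivation:
Constraint 1 (Z != U) on D(Z)={5,6,7} D(U)={4,5,6,7}: no change
Constraint 2 (Y != Z) on D(Y)={3,4,5,7} D(Z)={5,6,7}: no change
Constraint 3 (Z < Y) on D(Z)={5,6,7} D(Y)={3,4,5,7}: Z {5,6,7}->{5,6}; Y {3,4,5,7}->{7}
Constraint 4 (Z != U) on D(Z)={5,6} D(U)={4,5,6,7}: no change
So after constraint 4: D(Z)={5,6}, size = 2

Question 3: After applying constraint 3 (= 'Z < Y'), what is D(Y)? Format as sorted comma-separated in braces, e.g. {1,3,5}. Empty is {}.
Answer: {7}

Derivation:
Constraint 1 (Z != U) on D(Z)={5,6,7} D(U)={4,5,6,7}: no change
Constraint 2 (Y != Z) on D(Y)={3,4,5,7} D(Z)={5,6,7}: no change
Constraint 3 (Z < Y) on D(Z)={5,6,7} D(Y)={3,4,5,7}: Z {5,6,7}->{5,6}; Y {3,4,5,7}->{7}
So after constraint 3: D(Y) = {7}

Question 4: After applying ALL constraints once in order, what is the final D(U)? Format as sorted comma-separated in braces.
Constraint 1 (Z != U) on D(Z)={5,6,7} D(U)={4,5,6,7}: no change
Constraint 2 (Y != Z) on D(Y)={3,4,5,7} D(Z)={5,6,7}: no change
Constraint 3 (Z < Y) on D(Z)={5,6,7} D(Y)={3,4,5,7}: Z {5,6,7}->{5,6}; Y {3,4,5,7}->{7}
Constraint 4 (Z != U) on D(Z)={5,6} D(U)={4,5,6,7}: no change
So after all 4 constraints: D(U) = {4,5,6,7}

Answer: {4,5,6,7}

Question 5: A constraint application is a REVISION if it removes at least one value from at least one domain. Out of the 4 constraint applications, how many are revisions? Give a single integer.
Answer: 1

Derivation:
Constraint 1 (Z != U) on D(Z)={5,6,7} D(U)={4,5,6,7}: no change => not a revision
Constraint 2 (Y != Z) on D(Y)={3,4,5,7} D(Z)={5,6,7}: no change => not a revision
Constraint 3 (Z < Y) on D(Z)={5,6,7} D(Y)={3,4,5,7}: Z {5,6,7}->{5,6}; Y {3,4,5,7}->{7} => REVISION
Constraint 4 (Z != U) on D(Z)={5,6} D(U)={4,5,6,7}: no change => not a revision
Total revisions = 1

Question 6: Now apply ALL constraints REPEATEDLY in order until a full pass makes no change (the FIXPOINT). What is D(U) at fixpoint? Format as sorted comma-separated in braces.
Answer: {4,5,6,7}

Derivation:
pass 0 (initial): D(U)={4,5,6,7}
pass 1: Y {3,4,5,7}->{7}; Z {5,6,7}->{5,6}
pass 2: no change
Fixpoint after 2 passes: D(U) = {4,5,6,7}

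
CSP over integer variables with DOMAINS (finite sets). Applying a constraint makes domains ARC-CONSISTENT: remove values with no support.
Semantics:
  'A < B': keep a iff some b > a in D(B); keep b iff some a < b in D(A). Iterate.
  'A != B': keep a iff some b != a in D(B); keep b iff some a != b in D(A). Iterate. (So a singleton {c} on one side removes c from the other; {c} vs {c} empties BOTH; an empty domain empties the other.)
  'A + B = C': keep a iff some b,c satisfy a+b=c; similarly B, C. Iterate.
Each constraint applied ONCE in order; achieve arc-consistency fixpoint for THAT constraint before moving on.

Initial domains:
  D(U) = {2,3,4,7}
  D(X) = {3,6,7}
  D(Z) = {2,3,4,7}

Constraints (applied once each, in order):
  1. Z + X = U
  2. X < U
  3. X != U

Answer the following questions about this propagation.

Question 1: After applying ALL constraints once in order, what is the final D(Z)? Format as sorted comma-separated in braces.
Answer: {4}

Derivation:
Constraint 1 (Z + X = U) on D(Z)={2,3,4,7} D(X)={3,6,7} D(U)={2,3,4,7}: Z {2,3,4,7}->{4}; X {3,6,7}->{3}; U {2,3,4,7}->{7}
Constraint 2 (X < U) on D(X)={3} D(U)={7}: no change
Constraint 3 (X != U) on D(X)={3} D(U)={7}: no change
So after all 3 constraints: D(Z) = {4}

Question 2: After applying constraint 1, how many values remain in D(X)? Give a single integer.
Answer: 1

Derivation:
Constraint 1 (Z + X = U) on D(Z)={2,3,4,7} D(X)={3,6,7} D(U)={2,3,4,7}: Z {2,3,4,7}->{4}; X {3,6,7}->{3}; U {2,3,4,7}->{7}
So after constraint 1: D(X)={3}, size = 1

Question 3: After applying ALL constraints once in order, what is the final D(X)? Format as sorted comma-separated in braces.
Constraint 1 (Z + X = U) on D(Z)={2,3,4,7} D(X)={3,6,7} D(U)={2,3,4,7}: Z {2,3,4,7}->{4}; X {3,6,7}->{3}; U {2,3,4,7}->{7}
Constraint 2 (X < U) on D(X)={3} D(U)={7}: no change
Constraint 3 (X != U) on D(X)={3} D(U)={7}: no change
So after all 3 constraints: D(X) = {3}

Answer: {3}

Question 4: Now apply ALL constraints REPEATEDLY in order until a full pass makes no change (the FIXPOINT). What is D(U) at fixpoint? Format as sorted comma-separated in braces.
Answer: {7}

Derivation:
pass 0 (initial): D(U)={2,3,4,7}
pass 1: U {2,3,4,7}->{7}; X {3,6,7}->{3}; Z {2,3,4,7}->{4}
pass 2: no change
Fixpoint after 2 passes: D(U) = {7}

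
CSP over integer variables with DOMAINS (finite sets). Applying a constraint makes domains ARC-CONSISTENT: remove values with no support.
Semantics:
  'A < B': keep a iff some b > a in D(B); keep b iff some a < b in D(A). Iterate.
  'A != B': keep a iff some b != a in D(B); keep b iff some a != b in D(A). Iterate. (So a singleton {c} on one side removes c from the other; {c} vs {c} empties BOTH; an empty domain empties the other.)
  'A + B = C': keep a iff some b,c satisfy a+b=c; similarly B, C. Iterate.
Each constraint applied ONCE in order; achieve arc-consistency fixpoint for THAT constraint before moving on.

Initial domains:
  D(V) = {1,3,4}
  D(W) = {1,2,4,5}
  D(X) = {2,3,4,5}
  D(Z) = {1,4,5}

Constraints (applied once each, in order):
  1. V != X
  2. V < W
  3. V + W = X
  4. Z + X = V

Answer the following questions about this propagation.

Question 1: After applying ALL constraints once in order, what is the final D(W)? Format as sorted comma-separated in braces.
Constraint 1 (V != X) on D(V)={1,3,4} D(X)={2,3,4,5}: no change
Constraint 2 (V < W) on D(V)={1,3,4} D(W)={1,2,4,5}: W {1,2,4,5}->{2,4,5}
Constraint 3 (V + W = X) on D(V)={1,3,4} D(W)={2,4,5} D(X)={2,3,4,5}: V {1,3,4}->{1,3}; W {2,4,5}->{2,4}; X {2,3,4,5}->{3,5}
Constraint 4 (Z + X = V) on D(Z)={1,4,5} D(X)={3,5} D(V)={1,3}: Z {1,4,5}->{}; X {3,5}->{}; V {1,3}->{}
So after all 4 constraints: D(W) = {2,4}

Answer: {2,4}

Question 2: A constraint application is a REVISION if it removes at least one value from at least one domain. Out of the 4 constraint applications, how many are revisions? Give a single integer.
Answer: 3

Derivation:
Constraint 1 (V != X) on D(V)={1,3,4} D(X)={2,3,4,5}: no change => not a revision
Constraint 2 (V < W) on D(V)={1,3,4} D(W)={1,2,4,5}: W {1,2,4,5}->{2,4,5} => REVISION
Constraint 3 (V + W = X) on D(V)={1,3,4} D(W)={2,4,5} D(X)={2,3,4,5}: V {1,3,4}->{1,3}; W {2,4,5}->{2,4}; X {2,3,4,5}->{3,5} => REVISION
Constraint 4 (Z + X = V) on D(Z)={1,4,5} D(X)={3,5} D(V)={1,3}: Z {1,4,5}->{}; X {3,5}->{}; V {1,3}->{} => REVISION
Total revisions = 3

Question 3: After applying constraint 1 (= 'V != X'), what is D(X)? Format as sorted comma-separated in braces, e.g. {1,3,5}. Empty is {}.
Constraint 1 (V != X) on D(V)={1,3,4} D(X)={2,3,4,5}: no change
So after constraint 1: D(X) = {2,3,4,5}

Answer: {2,3,4,5}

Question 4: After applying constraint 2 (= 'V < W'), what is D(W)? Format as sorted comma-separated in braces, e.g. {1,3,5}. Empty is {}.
Constraint 1 (V != X) on D(V)={1,3,4} D(X)={2,3,4,5}: no change
Constraint 2 (V < W) on D(V)={1,3,4} D(W)={1,2,4,5}: W {1,2,4,5}->{2,4,5}
So after constraint 2: D(W) = {2,4,5}

Answer: {2,4,5}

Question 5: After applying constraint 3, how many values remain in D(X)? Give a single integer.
Constraint 1 (V != X) on D(V)={1,3,4} D(X)={2,3,4,5}: no change
Constraint 2 (V < W) on D(V)={1,3,4} D(W)={1,2,4,5}: W {1,2,4,5}->{2,4,5}
Constraint 3 (V + W = X) on D(V)={1,3,4} D(W)={2,4,5} D(X)={2,3,4,5}: V {1,3,4}->{1,3}; W {2,4,5}->{2,4}; X {2,3,4,5}->{3,5}
So after constraint 3: D(X)={3,5}, size = 2

Answer: 2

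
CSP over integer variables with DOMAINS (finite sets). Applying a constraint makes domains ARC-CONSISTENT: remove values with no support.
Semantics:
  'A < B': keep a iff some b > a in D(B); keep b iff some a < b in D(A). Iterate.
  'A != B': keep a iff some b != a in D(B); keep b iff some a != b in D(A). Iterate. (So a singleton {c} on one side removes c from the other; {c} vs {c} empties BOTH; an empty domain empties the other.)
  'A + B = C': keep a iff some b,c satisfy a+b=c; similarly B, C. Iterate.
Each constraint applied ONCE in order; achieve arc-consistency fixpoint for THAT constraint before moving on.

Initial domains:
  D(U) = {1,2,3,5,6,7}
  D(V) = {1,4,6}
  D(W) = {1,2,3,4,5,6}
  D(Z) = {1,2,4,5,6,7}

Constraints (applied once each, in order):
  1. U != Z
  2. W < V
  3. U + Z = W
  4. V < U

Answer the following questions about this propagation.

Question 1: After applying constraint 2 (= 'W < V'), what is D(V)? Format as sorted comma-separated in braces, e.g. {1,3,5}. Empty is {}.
Answer: {4,6}

Derivation:
Constraint 1 (U != Z) on D(U)={1,2,3,5,6,7} D(Z)={1,2,4,5,6,7}: no change
Constraint 2 (W < V) on D(W)={1,2,3,4,5,6} D(V)={1,4,6}: W {1,2,3,4,5,6}->{1,2,3,4,5}; V {1,4,6}->{4,6}
So after constraint 2: D(V) = {4,6}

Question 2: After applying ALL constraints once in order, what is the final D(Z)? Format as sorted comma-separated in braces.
Constraint 1 (U != Z) on D(U)={1,2,3,5,6,7} D(Z)={1,2,4,5,6,7}: no change
Constraint 2 (W < V) on D(W)={1,2,3,4,5,6} D(V)={1,4,6}: W {1,2,3,4,5,6}->{1,2,3,4,5}; V {1,4,6}->{4,6}
Constraint 3 (U + Z = W) on D(U)={1,2,3,5,6,7} D(Z)={1,2,4,5,6,7} D(W)={1,2,3,4,5}: U {1,2,3,5,6,7}->{1,2,3}; Z {1,2,4,5,6,7}->{1,2,4}; W {1,2,3,4,5}->{2,3,4,5}
Constraint 4 (V < U) on D(V)={4,6} D(U)={1,2,3}: V {4,6}->{}; U {1,2,3}->{}
So after all 4 constraints: D(Z) = {1,2,4}

Answer: {1,2,4}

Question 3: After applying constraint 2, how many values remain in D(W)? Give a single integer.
Answer: 5

Derivation:
Constraint 1 (U != Z) on D(U)={1,2,3,5,6,7} D(Z)={1,2,4,5,6,7}: no change
Constraint 2 (W < V) on D(W)={1,2,3,4,5,6} D(V)={1,4,6}: W {1,2,3,4,5,6}->{1,2,3,4,5}; V {1,4,6}->{4,6}
So after constraint 2: D(W)={1,2,3,4,5}, size = 5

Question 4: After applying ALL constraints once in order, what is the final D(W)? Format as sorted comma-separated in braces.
Constraint 1 (U != Z) on D(U)={1,2,3,5,6,7} D(Z)={1,2,4,5,6,7}: no change
Constraint 2 (W < V) on D(W)={1,2,3,4,5,6} D(V)={1,4,6}: W {1,2,3,4,5,6}->{1,2,3,4,5}; V {1,4,6}->{4,6}
Constraint 3 (U + Z = W) on D(U)={1,2,3,5,6,7} D(Z)={1,2,4,5,6,7} D(W)={1,2,3,4,5}: U {1,2,3,5,6,7}->{1,2,3}; Z {1,2,4,5,6,7}->{1,2,4}; W {1,2,3,4,5}->{2,3,4,5}
Constraint 4 (V < U) on D(V)={4,6} D(U)={1,2,3}: V {4,6}->{}; U {1,2,3}->{}
So after all 4 constraints: D(W) = {2,3,4,5}

Answer: {2,3,4,5}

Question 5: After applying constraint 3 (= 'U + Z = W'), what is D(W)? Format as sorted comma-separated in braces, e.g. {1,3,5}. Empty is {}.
Answer: {2,3,4,5}

Derivation:
Constraint 1 (U != Z) on D(U)={1,2,3,5,6,7} D(Z)={1,2,4,5,6,7}: no change
Constraint 2 (W < V) on D(W)={1,2,3,4,5,6} D(V)={1,4,6}: W {1,2,3,4,5,6}->{1,2,3,4,5}; V {1,4,6}->{4,6}
Constraint 3 (U + Z = W) on D(U)={1,2,3,5,6,7} D(Z)={1,2,4,5,6,7} D(W)={1,2,3,4,5}: U {1,2,3,5,6,7}->{1,2,3}; Z {1,2,4,5,6,7}->{1,2,4}; W {1,2,3,4,5}->{2,3,4,5}
So after constraint 3: D(W) = {2,3,4,5}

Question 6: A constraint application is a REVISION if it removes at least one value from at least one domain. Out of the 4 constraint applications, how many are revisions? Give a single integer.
Constraint 1 (U != Z) on D(U)={1,2,3,5,6,7} D(Z)={1,2,4,5,6,7}: no change => not a revision
Constraint 2 (W < V) on D(W)={1,2,3,4,5,6} D(V)={1,4,6}: W {1,2,3,4,5,6}->{1,2,3,4,5}; V {1,4,6}->{4,6} => REVISION
Constraint 3 (U + Z = W) on D(U)={1,2,3,5,6,7} D(Z)={1,2,4,5,6,7} D(W)={1,2,3,4,5}: U {1,2,3,5,6,7}->{1,2,3}; Z {1,2,4,5,6,7}->{1,2,4}; W {1,2,3,4,5}->{2,3,4,5} => REVISION
Constraint 4 (V < U) on D(V)={4,6} D(U)={1,2,3}: V {4,6}->{}; U {1,2,3}->{} => REVISION
Total revisions = 3

Answer: 3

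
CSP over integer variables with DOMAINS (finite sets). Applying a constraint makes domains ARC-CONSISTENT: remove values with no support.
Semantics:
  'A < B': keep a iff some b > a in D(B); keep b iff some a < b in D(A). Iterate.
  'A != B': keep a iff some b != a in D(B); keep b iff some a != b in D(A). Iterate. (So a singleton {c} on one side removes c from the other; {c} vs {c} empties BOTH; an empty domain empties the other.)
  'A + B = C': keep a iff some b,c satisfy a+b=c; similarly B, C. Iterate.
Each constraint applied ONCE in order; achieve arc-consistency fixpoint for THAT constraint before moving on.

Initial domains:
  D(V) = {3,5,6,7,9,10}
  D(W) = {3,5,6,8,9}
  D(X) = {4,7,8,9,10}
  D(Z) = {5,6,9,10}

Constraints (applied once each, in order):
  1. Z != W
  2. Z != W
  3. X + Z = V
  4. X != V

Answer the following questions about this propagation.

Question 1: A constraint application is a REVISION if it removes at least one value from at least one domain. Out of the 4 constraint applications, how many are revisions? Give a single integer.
Constraint 1 (Z != W) on D(Z)={5,6,9,10} D(W)={3,5,6,8,9}: no change => not a revision
Constraint 2 (Z != W) on D(Z)={5,6,9,10} D(W)={3,5,6,8,9}: no change => not a revision
Constraint 3 (X + Z = V) on D(X)={4,7,8,9,10} D(Z)={5,6,9,10} D(V)={3,5,6,7,9,10}: X {4,7,8,9,10}->{4}; Z {5,6,9,10}->{5,6}; V {3,5,6,7,9,10}->{9,10} => REVISION
Constraint 4 (X != V) on D(X)={4} D(V)={9,10}: no change => not a revision
Total revisions = 1

Answer: 1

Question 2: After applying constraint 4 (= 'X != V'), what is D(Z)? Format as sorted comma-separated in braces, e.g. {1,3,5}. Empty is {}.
Answer: {5,6}

Derivation:
Constraint 1 (Z != W) on D(Z)={5,6,9,10} D(W)={3,5,6,8,9}: no change
Constraint 2 (Z != W) on D(Z)={5,6,9,10} D(W)={3,5,6,8,9}: no change
Constraint 3 (X + Z = V) on D(X)={4,7,8,9,10} D(Z)={5,6,9,10} D(V)={3,5,6,7,9,10}: X {4,7,8,9,10}->{4}; Z {5,6,9,10}->{5,6}; V {3,5,6,7,9,10}->{9,10}
Constraint 4 (X != V) on D(X)={4} D(V)={9,10}: no change
So after constraint 4: D(Z) = {5,6}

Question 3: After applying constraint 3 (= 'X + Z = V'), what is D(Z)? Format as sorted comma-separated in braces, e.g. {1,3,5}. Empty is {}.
Constraint 1 (Z != W) on D(Z)={5,6,9,10} D(W)={3,5,6,8,9}: no change
Constraint 2 (Z != W) on D(Z)={5,6,9,10} D(W)={3,5,6,8,9}: no change
Constraint 3 (X + Z = V) on D(X)={4,7,8,9,10} D(Z)={5,6,9,10} D(V)={3,5,6,7,9,10}: X {4,7,8,9,10}->{4}; Z {5,6,9,10}->{5,6}; V {3,5,6,7,9,10}->{9,10}
So after constraint 3: D(Z) = {5,6}

Answer: {5,6}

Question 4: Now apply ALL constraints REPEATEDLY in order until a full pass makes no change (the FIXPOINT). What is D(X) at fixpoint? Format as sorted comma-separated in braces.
pass 0 (initial): D(X)={4,7,8,9,10}
pass 1: V {3,5,6,7,9,10}->{9,10}; X {4,7,8,9,10}->{4}; Z {5,6,9,10}->{5,6}
pass 2: no change
Fixpoint after 2 passes: D(X) = {4}

Answer: {4}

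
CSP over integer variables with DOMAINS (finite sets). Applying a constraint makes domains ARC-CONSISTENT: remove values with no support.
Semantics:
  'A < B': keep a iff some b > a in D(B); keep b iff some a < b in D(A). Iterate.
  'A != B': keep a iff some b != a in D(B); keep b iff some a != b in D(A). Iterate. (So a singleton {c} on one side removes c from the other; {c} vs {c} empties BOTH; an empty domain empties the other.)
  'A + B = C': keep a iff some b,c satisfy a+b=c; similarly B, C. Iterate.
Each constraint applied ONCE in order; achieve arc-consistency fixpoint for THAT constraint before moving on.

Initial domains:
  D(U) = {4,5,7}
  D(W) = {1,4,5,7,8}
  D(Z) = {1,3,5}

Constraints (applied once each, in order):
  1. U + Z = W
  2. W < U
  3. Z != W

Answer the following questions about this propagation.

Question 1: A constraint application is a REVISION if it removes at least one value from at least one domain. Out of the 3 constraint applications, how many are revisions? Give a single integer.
Constraint 1 (U + Z = W) on D(U)={4,5,7} D(Z)={1,3,5} D(W)={1,4,5,7,8}: Z {1,3,5}->{1,3}; W {1,4,5,7,8}->{5,7,8} => REVISION
Constraint 2 (W < U) on D(W)={5,7,8} D(U)={4,5,7}: W {5,7,8}->{5}; U {4,5,7}->{7} => REVISION
Constraint 3 (Z != W) on D(Z)={1,3} D(W)={5}: no change => not a revision
Total revisions = 2

Answer: 2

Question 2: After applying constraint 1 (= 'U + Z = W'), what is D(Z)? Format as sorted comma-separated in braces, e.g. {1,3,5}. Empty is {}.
Constraint 1 (U + Z = W) on D(U)={4,5,7} D(Z)={1,3,5} D(W)={1,4,5,7,8}: Z {1,3,5}->{1,3}; W {1,4,5,7,8}->{5,7,8}
So after constraint 1: D(Z) = {1,3}

Answer: {1,3}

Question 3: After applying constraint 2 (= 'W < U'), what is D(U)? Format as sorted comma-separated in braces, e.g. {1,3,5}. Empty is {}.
Constraint 1 (U + Z = W) on D(U)={4,5,7} D(Z)={1,3,5} D(W)={1,4,5,7,8}: Z {1,3,5}->{1,3}; W {1,4,5,7,8}->{5,7,8}
Constraint 2 (W < U) on D(W)={5,7,8} D(U)={4,5,7}: W {5,7,8}->{5}; U {4,5,7}->{7}
So after constraint 2: D(U) = {7}

Answer: {7}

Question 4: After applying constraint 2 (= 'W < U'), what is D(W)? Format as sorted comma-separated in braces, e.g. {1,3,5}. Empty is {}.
Answer: {5}

Derivation:
Constraint 1 (U + Z = W) on D(U)={4,5,7} D(Z)={1,3,5} D(W)={1,4,5,7,8}: Z {1,3,5}->{1,3}; W {1,4,5,7,8}->{5,7,8}
Constraint 2 (W < U) on D(W)={5,7,8} D(U)={4,5,7}: W {5,7,8}->{5}; U {4,5,7}->{7}
So after constraint 2: D(W) = {5}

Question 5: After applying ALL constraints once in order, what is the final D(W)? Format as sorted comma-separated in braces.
Constraint 1 (U + Z = W) on D(U)={4,5,7} D(Z)={1,3,5} D(W)={1,4,5,7,8}: Z {1,3,5}->{1,3}; W {1,4,5,7,8}->{5,7,8}
Constraint 2 (W < U) on D(W)={5,7,8} D(U)={4,5,7}: W {5,7,8}->{5}; U {4,5,7}->{7}
Constraint 3 (Z != W) on D(Z)={1,3} D(W)={5}: no change
So after all 3 constraints: D(W) = {5}

Answer: {5}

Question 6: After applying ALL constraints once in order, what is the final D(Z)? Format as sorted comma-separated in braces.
Constraint 1 (U + Z = W) on D(U)={4,5,7} D(Z)={1,3,5} D(W)={1,4,5,7,8}: Z {1,3,5}->{1,3}; W {1,4,5,7,8}->{5,7,8}
Constraint 2 (W < U) on D(W)={5,7,8} D(U)={4,5,7}: W {5,7,8}->{5}; U {4,5,7}->{7}
Constraint 3 (Z != W) on D(Z)={1,3} D(W)={5}: no change
So after all 3 constraints: D(Z) = {1,3}

Answer: {1,3}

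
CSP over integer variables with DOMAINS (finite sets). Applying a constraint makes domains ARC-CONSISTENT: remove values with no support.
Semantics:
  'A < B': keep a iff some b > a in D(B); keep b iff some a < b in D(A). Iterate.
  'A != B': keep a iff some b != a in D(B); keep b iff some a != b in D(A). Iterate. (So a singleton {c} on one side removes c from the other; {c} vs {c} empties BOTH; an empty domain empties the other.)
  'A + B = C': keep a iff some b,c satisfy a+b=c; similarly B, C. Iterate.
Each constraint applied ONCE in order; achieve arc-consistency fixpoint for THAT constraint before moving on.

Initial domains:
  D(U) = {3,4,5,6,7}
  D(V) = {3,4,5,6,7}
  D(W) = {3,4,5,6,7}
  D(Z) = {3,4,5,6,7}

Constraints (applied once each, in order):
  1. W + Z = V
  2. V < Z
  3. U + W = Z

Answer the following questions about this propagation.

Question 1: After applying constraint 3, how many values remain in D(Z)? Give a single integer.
Constraint 1 (W + Z = V) on D(W)={3,4,5,6,7} D(Z)={3,4,5,6,7} D(V)={3,4,5,6,7}: W {3,4,5,6,7}->{3,4}; Z {3,4,5,6,7}->{3,4}; V {3,4,5,6,7}->{6,7}
Constraint 2 (V < Z) on D(V)={6,7} D(Z)={3,4}: V {6,7}->{}; Z {3,4}->{}
Constraint 3 (U + W = Z) on D(U)={3,4,5,6,7} D(W)={3,4} D(Z)={}: U {3,4,5,6,7}->{}; W {3,4}->{}
So after constraint 3: D(Z)={}, size = 0

Answer: 0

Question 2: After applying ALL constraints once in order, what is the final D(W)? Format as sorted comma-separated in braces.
Answer: {}

Derivation:
Constraint 1 (W + Z = V) on D(W)={3,4,5,6,7} D(Z)={3,4,5,6,7} D(V)={3,4,5,6,7}: W {3,4,5,6,7}->{3,4}; Z {3,4,5,6,7}->{3,4}; V {3,4,5,6,7}->{6,7}
Constraint 2 (V < Z) on D(V)={6,7} D(Z)={3,4}: V {6,7}->{}; Z {3,4}->{}
Constraint 3 (U + W = Z) on D(U)={3,4,5,6,7} D(W)={3,4} D(Z)={}: U {3,4,5,6,7}->{}; W {3,4}->{}
So after all 3 constraints: D(W) = {}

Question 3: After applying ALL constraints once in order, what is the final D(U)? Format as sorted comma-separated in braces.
Answer: {}

Derivation:
Constraint 1 (W + Z = V) on D(W)={3,4,5,6,7} D(Z)={3,4,5,6,7} D(V)={3,4,5,6,7}: W {3,4,5,6,7}->{3,4}; Z {3,4,5,6,7}->{3,4}; V {3,4,5,6,7}->{6,7}
Constraint 2 (V < Z) on D(V)={6,7} D(Z)={3,4}: V {6,7}->{}; Z {3,4}->{}
Constraint 3 (U + W = Z) on D(U)={3,4,5,6,7} D(W)={3,4} D(Z)={}: U {3,4,5,6,7}->{}; W {3,4}->{}
So after all 3 constraints: D(U) = {}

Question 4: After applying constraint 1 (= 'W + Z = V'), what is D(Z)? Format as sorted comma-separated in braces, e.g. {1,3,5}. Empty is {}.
Constraint 1 (W + Z = V) on D(W)={3,4,5,6,7} D(Z)={3,4,5,6,7} D(V)={3,4,5,6,7}: W {3,4,5,6,7}->{3,4}; Z {3,4,5,6,7}->{3,4}; V {3,4,5,6,7}->{6,7}
So after constraint 1: D(Z) = {3,4}

Answer: {3,4}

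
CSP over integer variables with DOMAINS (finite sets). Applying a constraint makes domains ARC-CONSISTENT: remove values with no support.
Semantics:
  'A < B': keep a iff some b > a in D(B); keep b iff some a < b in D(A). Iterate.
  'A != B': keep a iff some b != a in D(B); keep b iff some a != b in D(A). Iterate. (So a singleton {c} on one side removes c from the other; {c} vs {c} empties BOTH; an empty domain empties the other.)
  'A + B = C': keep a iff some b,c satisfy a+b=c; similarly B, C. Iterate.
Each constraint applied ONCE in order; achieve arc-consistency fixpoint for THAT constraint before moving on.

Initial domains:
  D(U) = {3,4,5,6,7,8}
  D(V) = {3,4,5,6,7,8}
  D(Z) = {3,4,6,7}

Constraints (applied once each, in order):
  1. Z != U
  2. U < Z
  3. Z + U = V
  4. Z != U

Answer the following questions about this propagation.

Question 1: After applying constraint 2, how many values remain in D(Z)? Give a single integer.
Constraint 1 (Z != U) on D(Z)={3,4,6,7} D(U)={3,4,5,6,7,8}: no change
Constraint 2 (U < Z) on D(U)={3,4,5,6,7,8} D(Z)={3,4,6,7}: U {3,4,5,6,7,8}->{3,4,5,6}; Z {3,4,6,7}->{4,6,7}
So after constraint 2: D(Z)={4,6,7}, size = 3

Answer: 3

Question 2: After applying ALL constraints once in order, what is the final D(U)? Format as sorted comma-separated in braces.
Constraint 1 (Z != U) on D(Z)={3,4,6,7} D(U)={3,4,5,6,7,8}: no change
Constraint 2 (U < Z) on D(U)={3,4,5,6,7,8} D(Z)={3,4,6,7}: U {3,4,5,6,7,8}->{3,4,5,6}; Z {3,4,6,7}->{4,6,7}
Constraint 3 (Z + U = V) on D(Z)={4,6,7} D(U)={3,4,5,6} D(V)={3,4,5,6,7,8}: Z {4,6,7}->{4}; U {3,4,5,6}->{3,4}; V {3,4,5,6,7,8}->{7,8}
Constraint 4 (Z != U) on D(Z)={4} D(U)={3,4}: U {3,4}->{3}
So after all 4 constraints: D(U) = {3}

Answer: {3}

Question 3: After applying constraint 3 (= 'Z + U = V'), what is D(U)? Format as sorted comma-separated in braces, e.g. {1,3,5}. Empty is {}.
Answer: {3,4}

Derivation:
Constraint 1 (Z != U) on D(Z)={3,4,6,7} D(U)={3,4,5,6,7,8}: no change
Constraint 2 (U < Z) on D(U)={3,4,5,6,7,8} D(Z)={3,4,6,7}: U {3,4,5,6,7,8}->{3,4,5,6}; Z {3,4,6,7}->{4,6,7}
Constraint 3 (Z + U = V) on D(Z)={4,6,7} D(U)={3,4,5,6} D(V)={3,4,5,6,7,8}: Z {4,6,7}->{4}; U {3,4,5,6}->{3,4}; V {3,4,5,6,7,8}->{7,8}
So after constraint 3: D(U) = {3,4}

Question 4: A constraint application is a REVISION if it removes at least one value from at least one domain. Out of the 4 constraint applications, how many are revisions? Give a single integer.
Constraint 1 (Z != U) on D(Z)={3,4,6,7} D(U)={3,4,5,6,7,8}: no change => not a revision
Constraint 2 (U < Z) on D(U)={3,4,5,6,7,8} D(Z)={3,4,6,7}: U {3,4,5,6,7,8}->{3,4,5,6}; Z {3,4,6,7}->{4,6,7} => REVISION
Constraint 3 (Z + U = V) on D(Z)={4,6,7} D(U)={3,4,5,6} D(V)={3,4,5,6,7,8}: Z {4,6,7}->{4}; U {3,4,5,6}->{3,4}; V {3,4,5,6,7,8}->{7,8} => REVISION
Constraint 4 (Z != U) on D(Z)={4} D(U)={3,4}: U {3,4}->{3} => REVISION
Total revisions = 3

Answer: 3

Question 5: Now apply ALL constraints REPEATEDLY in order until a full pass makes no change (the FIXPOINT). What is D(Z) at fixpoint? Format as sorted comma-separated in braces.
Answer: {4}

Derivation:
pass 0 (initial): D(Z)={3,4,6,7}
pass 1: U {3,4,5,6,7,8}->{3}; V {3,4,5,6,7,8}->{7,8}; Z {3,4,6,7}->{4}
pass 2: V {7,8}->{7}
pass 3: no change
Fixpoint after 3 passes: D(Z) = {4}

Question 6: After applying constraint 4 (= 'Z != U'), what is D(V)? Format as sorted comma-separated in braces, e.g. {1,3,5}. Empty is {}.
Answer: {7,8}

Derivation:
Constraint 1 (Z != U) on D(Z)={3,4,6,7} D(U)={3,4,5,6,7,8}: no change
Constraint 2 (U < Z) on D(U)={3,4,5,6,7,8} D(Z)={3,4,6,7}: U {3,4,5,6,7,8}->{3,4,5,6}; Z {3,4,6,7}->{4,6,7}
Constraint 3 (Z + U = V) on D(Z)={4,6,7} D(U)={3,4,5,6} D(V)={3,4,5,6,7,8}: Z {4,6,7}->{4}; U {3,4,5,6}->{3,4}; V {3,4,5,6,7,8}->{7,8}
Constraint 4 (Z != U) on D(Z)={4} D(U)={3,4}: U {3,4}->{3}
So after constraint 4: D(V) = {7,8}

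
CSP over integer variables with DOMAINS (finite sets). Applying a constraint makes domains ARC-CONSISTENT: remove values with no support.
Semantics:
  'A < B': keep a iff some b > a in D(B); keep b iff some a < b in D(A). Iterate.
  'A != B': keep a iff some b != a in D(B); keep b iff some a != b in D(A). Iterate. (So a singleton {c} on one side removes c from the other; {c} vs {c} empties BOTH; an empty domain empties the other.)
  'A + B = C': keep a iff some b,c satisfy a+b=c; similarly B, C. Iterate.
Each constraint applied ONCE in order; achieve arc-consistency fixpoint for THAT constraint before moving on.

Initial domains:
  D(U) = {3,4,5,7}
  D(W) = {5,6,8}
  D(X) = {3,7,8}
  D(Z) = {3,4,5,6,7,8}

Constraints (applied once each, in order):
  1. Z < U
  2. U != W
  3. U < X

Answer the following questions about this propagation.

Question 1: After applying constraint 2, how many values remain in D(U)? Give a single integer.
Answer: 3

Derivation:
Constraint 1 (Z < U) on D(Z)={3,4,5,6,7,8} D(U)={3,4,5,7}: Z {3,4,5,6,7,8}->{3,4,5,6}; U {3,4,5,7}->{4,5,7}
Constraint 2 (U != W) on D(U)={4,5,7} D(W)={5,6,8}: no change
So after constraint 2: D(U)={4,5,7}, size = 3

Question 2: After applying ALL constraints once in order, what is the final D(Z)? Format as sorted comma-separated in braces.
Answer: {3,4,5,6}

Derivation:
Constraint 1 (Z < U) on D(Z)={3,4,5,6,7,8} D(U)={3,4,5,7}: Z {3,4,5,6,7,8}->{3,4,5,6}; U {3,4,5,7}->{4,5,7}
Constraint 2 (U != W) on D(U)={4,5,7} D(W)={5,6,8}: no change
Constraint 3 (U < X) on D(U)={4,5,7} D(X)={3,7,8}: X {3,7,8}->{7,8}
So after all 3 constraints: D(Z) = {3,4,5,6}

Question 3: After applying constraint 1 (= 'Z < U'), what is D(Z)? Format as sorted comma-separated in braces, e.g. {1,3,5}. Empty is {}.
Constraint 1 (Z < U) on D(Z)={3,4,5,6,7,8} D(U)={3,4,5,7}: Z {3,4,5,6,7,8}->{3,4,5,6}; U {3,4,5,7}->{4,5,7}
So after constraint 1: D(Z) = {3,4,5,6}

Answer: {3,4,5,6}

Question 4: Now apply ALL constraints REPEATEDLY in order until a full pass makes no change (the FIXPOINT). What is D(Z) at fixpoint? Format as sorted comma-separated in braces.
Answer: {3,4,5,6}

Derivation:
pass 0 (initial): D(Z)={3,4,5,6,7,8}
pass 1: U {3,4,5,7}->{4,5,7}; X {3,7,8}->{7,8}; Z {3,4,5,6,7,8}->{3,4,5,6}
pass 2: no change
Fixpoint after 2 passes: D(Z) = {3,4,5,6}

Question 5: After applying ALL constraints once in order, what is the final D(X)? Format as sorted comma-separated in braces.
Answer: {7,8}

Derivation:
Constraint 1 (Z < U) on D(Z)={3,4,5,6,7,8} D(U)={3,4,5,7}: Z {3,4,5,6,7,8}->{3,4,5,6}; U {3,4,5,7}->{4,5,7}
Constraint 2 (U != W) on D(U)={4,5,7} D(W)={5,6,8}: no change
Constraint 3 (U < X) on D(U)={4,5,7} D(X)={3,7,8}: X {3,7,8}->{7,8}
So after all 3 constraints: D(X) = {7,8}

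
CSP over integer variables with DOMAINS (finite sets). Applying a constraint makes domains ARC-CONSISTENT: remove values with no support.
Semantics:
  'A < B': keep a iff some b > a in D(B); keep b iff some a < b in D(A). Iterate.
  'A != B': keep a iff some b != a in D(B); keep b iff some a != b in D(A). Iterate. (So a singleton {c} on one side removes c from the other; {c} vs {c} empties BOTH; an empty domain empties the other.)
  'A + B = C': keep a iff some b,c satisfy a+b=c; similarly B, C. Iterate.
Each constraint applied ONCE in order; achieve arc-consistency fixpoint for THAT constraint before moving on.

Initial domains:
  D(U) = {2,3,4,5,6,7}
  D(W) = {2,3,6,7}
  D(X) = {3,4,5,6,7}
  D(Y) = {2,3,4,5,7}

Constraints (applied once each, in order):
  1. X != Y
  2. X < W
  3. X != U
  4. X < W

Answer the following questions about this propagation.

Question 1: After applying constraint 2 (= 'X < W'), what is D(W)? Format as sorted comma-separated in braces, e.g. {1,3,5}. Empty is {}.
Constraint 1 (X != Y) on D(X)={3,4,5,6,7} D(Y)={2,3,4,5,7}: no change
Constraint 2 (X < W) on D(X)={3,4,5,6,7} D(W)={2,3,6,7}: X {3,4,5,6,7}->{3,4,5,6}; W {2,3,6,7}->{6,7}
So after constraint 2: D(W) = {6,7}

Answer: {6,7}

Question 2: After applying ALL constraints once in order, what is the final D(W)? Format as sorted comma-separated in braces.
Answer: {6,7}

Derivation:
Constraint 1 (X != Y) on D(X)={3,4,5,6,7} D(Y)={2,3,4,5,7}: no change
Constraint 2 (X < W) on D(X)={3,4,5,6,7} D(W)={2,3,6,7}: X {3,4,5,6,7}->{3,4,5,6}; W {2,3,6,7}->{6,7}
Constraint 3 (X != U) on D(X)={3,4,5,6} D(U)={2,3,4,5,6,7}: no change
Constraint 4 (X < W) on D(X)={3,4,5,6} D(W)={6,7}: no change
So after all 4 constraints: D(W) = {6,7}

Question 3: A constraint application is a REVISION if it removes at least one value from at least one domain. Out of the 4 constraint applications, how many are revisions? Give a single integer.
Constraint 1 (X != Y) on D(X)={3,4,5,6,7} D(Y)={2,3,4,5,7}: no change => not a revision
Constraint 2 (X < W) on D(X)={3,4,5,6,7} D(W)={2,3,6,7}: X {3,4,5,6,7}->{3,4,5,6}; W {2,3,6,7}->{6,7} => REVISION
Constraint 3 (X != U) on D(X)={3,4,5,6} D(U)={2,3,4,5,6,7}: no change => not a revision
Constraint 4 (X < W) on D(X)={3,4,5,6} D(W)={6,7}: no change => not a revision
Total revisions = 1

Answer: 1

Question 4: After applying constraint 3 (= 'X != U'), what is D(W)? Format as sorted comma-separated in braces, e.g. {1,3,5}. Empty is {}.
Constraint 1 (X != Y) on D(X)={3,4,5,6,7} D(Y)={2,3,4,5,7}: no change
Constraint 2 (X < W) on D(X)={3,4,5,6,7} D(W)={2,3,6,7}: X {3,4,5,6,7}->{3,4,5,6}; W {2,3,6,7}->{6,7}
Constraint 3 (X != U) on D(X)={3,4,5,6} D(U)={2,3,4,5,6,7}: no change
So after constraint 3: D(W) = {6,7}

Answer: {6,7}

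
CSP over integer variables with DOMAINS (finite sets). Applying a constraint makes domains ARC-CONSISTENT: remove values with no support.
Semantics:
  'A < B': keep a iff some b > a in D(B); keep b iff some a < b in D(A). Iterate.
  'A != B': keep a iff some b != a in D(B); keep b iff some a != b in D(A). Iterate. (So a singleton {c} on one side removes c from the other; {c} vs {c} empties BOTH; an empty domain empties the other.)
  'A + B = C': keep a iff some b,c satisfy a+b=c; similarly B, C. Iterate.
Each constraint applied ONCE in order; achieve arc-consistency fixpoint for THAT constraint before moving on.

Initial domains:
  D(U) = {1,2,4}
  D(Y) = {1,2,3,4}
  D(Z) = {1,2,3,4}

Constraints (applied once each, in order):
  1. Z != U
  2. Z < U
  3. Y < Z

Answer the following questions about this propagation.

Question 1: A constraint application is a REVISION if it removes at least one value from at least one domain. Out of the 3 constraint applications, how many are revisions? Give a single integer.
Constraint 1 (Z != U) on D(Z)={1,2,3,4} D(U)={1,2,4}: no change => not a revision
Constraint 2 (Z < U) on D(Z)={1,2,3,4} D(U)={1,2,4}: Z {1,2,3,4}->{1,2,3}; U {1,2,4}->{2,4} => REVISION
Constraint 3 (Y < Z) on D(Y)={1,2,3,4} D(Z)={1,2,3}: Y {1,2,3,4}->{1,2}; Z {1,2,3}->{2,3} => REVISION
Total revisions = 2

Answer: 2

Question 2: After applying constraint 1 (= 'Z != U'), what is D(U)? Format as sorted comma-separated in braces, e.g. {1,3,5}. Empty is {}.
Answer: {1,2,4}

Derivation:
Constraint 1 (Z != U) on D(Z)={1,2,3,4} D(U)={1,2,4}: no change
So after constraint 1: D(U) = {1,2,4}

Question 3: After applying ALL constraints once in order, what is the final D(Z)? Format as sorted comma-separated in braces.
Answer: {2,3}

Derivation:
Constraint 1 (Z != U) on D(Z)={1,2,3,4} D(U)={1,2,4}: no change
Constraint 2 (Z < U) on D(Z)={1,2,3,4} D(U)={1,2,4}: Z {1,2,3,4}->{1,2,3}; U {1,2,4}->{2,4}
Constraint 3 (Y < Z) on D(Y)={1,2,3,4} D(Z)={1,2,3}: Y {1,2,3,4}->{1,2}; Z {1,2,3}->{2,3}
So after all 3 constraints: D(Z) = {2,3}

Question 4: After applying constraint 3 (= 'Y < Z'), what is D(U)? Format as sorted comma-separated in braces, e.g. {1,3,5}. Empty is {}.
Constraint 1 (Z != U) on D(Z)={1,2,3,4} D(U)={1,2,4}: no change
Constraint 2 (Z < U) on D(Z)={1,2,3,4} D(U)={1,2,4}: Z {1,2,3,4}->{1,2,3}; U {1,2,4}->{2,4}
Constraint 3 (Y < Z) on D(Y)={1,2,3,4} D(Z)={1,2,3}: Y {1,2,3,4}->{1,2}; Z {1,2,3}->{2,3}
So after constraint 3: D(U) = {2,4}

Answer: {2,4}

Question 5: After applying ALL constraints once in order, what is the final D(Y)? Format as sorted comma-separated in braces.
Answer: {1,2}

Derivation:
Constraint 1 (Z != U) on D(Z)={1,2,3,4} D(U)={1,2,4}: no change
Constraint 2 (Z < U) on D(Z)={1,2,3,4} D(U)={1,2,4}: Z {1,2,3,4}->{1,2,3}; U {1,2,4}->{2,4}
Constraint 3 (Y < Z) on D(Y)={1,2,3,4} D(Z)={1,2,3}: Y {1,2,3,4}->{1,2}; Z {1,2,3}->{2,3}
So after all 3 constraints: D(Y) = {1,2}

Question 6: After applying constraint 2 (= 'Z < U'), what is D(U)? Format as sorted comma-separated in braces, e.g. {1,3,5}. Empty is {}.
Constraint 1 (Z != U) on D(Z)={1,2,3,4} D(U)={1,2,4}: no change
Constraint 2 (Z < U) on D(Z)={1,2,3,4} D(U)={1,2,4}: Z {1,2,3,4}->{1,2,3}; U {1,2,4}->{2,4}
So after constraint 2: D(U) = {2,4}

Answer: {2,4}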